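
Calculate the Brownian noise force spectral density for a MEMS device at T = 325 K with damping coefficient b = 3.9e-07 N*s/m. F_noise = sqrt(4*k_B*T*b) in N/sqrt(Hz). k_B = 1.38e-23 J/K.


Step 1: Compute 4 * k_B * T * b
= 4 * 1.38e-23 * 325 * 3.9e-07
= 6.9966e-27 N^2/Hz
Step 2: F_noise = sqrt(6.9966e-27)
F_noise = 8.36e-14 N/sqrt(Hz)


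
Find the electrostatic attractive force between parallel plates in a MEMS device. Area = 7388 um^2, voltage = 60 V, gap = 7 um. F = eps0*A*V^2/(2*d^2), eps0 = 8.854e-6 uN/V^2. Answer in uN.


Step 1: Identify parameters.
eps0 = 8.854e-6 uN/V^2, A = 7388 um^2, V = 60 V, d = 7 um
Step 2: Compute V^2 = 60^2 = 3600
Step 3: Compute d^2 = 7^2 = 49
Step 4: F = 0.5 * 8.854e-6 * 7388 * 3600 / 49
F = 2.403 uN


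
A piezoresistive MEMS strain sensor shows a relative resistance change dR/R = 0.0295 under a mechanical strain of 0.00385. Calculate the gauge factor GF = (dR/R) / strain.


Step 1: Identify values.
dR/R = 0.0295, strain = 0.00385
Step 2: GF = (dR/R) / strain = 0.0295 / 0.00385
GF = 7.7


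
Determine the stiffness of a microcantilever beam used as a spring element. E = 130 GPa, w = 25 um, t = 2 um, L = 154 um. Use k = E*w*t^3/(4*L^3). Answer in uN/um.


Step 1: Convert E to consistent units (1 GPa = 1000 uN/um^2).
E = 130 GPa = 130000 uN/um^2
Step 2: Compute t^3 = 2^3 = 8
Step 3: Compute L^3 = 154^3 = 3652264
Step 4: k = 130000 * 25 * 8 / (4 * 3652264)
k = 1.7797 uN/um


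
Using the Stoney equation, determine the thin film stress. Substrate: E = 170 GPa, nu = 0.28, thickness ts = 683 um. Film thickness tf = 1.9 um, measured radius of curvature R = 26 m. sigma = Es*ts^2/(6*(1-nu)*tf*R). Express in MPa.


Step 1: Compute numerator: Es * ts^2 = 170 * 683^2 = 79303130 (GPa*um^2)
Step 2: Compute denominator (R in um): 6*(1-nu)*tf*R = 6*0.72*1.9*26e6 = 213408000.0 (um^2)
Step 3: sigma (GPa) = 79303130 / 213408000.0 = 3.71603e-01 GPa
Step 4: Convert to MPa (x1000): sigma = 371.6 MPa


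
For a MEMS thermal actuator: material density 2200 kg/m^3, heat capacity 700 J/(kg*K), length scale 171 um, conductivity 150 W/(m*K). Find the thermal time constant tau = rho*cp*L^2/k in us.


Step 1: Convert L to m: L = 171e-6 m
Step 2: L^2 = (171e-6)^2 = 2.9241e-08 m^2
Step 3: tau = 2200 * 700 * 2.9241e-08 / 150 = 3.002076e-04 s
Step 4: Convert to microseconds (multiply by 1e6).
tau = 300.208 us


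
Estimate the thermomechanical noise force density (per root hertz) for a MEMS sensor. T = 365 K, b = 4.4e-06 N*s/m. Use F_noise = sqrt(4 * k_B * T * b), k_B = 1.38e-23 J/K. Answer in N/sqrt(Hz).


Step 1: Compute 4 * k_B * T * b
= 4 * 1.38e-23 * 365 * 4.4e-06
= 8.8651e-26 N^2/Hz
Step 2: F_noise = sqrt(8.8651e-26)
F_noise = 2.98e-13 N/sqrt(Hz)


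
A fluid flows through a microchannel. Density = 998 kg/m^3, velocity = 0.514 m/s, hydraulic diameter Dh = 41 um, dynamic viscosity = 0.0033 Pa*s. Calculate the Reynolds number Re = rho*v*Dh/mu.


Step 1: Convert Dh to meters: Dh = 41e-6 m
Step 2: Re = rho * v * Dh / mu
Re = 998 * 0.514 * 41e-6 / 0.0033
Re = 6.373


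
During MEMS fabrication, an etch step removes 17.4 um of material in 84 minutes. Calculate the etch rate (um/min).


Step 1: Etch rate = depth / time
Step 2: rate = 17.4 / 84
rate = 0.207 um/min


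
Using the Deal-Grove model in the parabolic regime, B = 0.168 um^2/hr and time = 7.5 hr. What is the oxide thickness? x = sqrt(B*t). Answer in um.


Step 1: Compute B*t = 0.168 * 7.5 = 1.26
Step 2: x = sqrt(1.26)
x = 1.122 um


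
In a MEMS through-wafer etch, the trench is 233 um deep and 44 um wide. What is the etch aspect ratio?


Step 1: AR = depth / width
Step 2: AR = 233 / 44
AR = 5.3


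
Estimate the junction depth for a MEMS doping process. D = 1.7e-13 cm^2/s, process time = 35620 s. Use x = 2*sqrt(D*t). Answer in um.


Step 1: Compute D*t = 1.7e-13 * 35620 = 6.0554e-09 cm^2
Step 2: sqrt(D*t) = 7.78165e-05 cm
Step 3: x = 2 * 7.78165e-05 cm = 1.55633e-04 cm
Step 4: Convert to um (1 cm = 1e4 um): x = 1.556 um


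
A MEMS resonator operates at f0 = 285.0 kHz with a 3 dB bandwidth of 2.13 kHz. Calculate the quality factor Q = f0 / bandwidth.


Step 1: Q = f0 / bandwidth
Step 2: Q = 285.0 / 2.13
Q = 133.8


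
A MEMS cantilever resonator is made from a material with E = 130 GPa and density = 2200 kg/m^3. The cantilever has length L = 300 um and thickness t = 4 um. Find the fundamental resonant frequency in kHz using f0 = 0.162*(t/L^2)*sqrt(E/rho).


Step 1: Convert units to SI.
t_SI = 4e-6 m, L_SI = 300e-6 m
Step 2: Calculate sqrt(E/rho).
sqrt(130e9 / 2200) = 7687.06 m/s
Step 3: Compute f0.
f0 = 0.162 * 4e-6 / (300e-6)^2 * 7687.06 = 55346.8 Hz = 55.35 kHz


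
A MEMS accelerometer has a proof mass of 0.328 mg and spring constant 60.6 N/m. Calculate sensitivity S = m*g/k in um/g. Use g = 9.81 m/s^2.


Step 1: Convert mass: m = 0.328 mg = 3.28e-07 kg
Step 2: S = m * g / k = 3.28e-07 * 9.81 / 60.6
Step 3: S = 5.31e-08 m/g
Step 4: Convert to um/g: S = 0.053 um/g


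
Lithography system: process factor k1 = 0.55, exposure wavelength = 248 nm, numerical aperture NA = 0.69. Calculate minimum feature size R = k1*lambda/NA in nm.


Step 1: Identify values: k1 = 0.55, lambda = 248 nm, NA = 0.69
Step 2: R = k1 * lambda / NA
R = 0.55 * 248 / 0.69
R = 197.7 nm


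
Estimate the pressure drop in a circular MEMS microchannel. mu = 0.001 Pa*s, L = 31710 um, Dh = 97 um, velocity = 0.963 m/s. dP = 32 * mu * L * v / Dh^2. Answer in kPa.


Step 1: Convert to SI: L = 31710e-6 m, Dh = 97e-6 m
Step 2: dP = 32 * 0.001 * 31710e-6 * 0.963 / (97e-6)^2
Step 3: dP = 103855.39 Pa
Step 4: Convert to kPa: dP = 103.86 kPa


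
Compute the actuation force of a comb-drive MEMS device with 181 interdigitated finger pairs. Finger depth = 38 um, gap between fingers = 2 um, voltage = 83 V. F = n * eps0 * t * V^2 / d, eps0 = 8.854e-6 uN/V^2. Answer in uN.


Step 1: Parameters: n=181, eps0=8.854e-6 uN/V^2, t=38 um, V=83 V, d=2 um
Step 2: V^2 = 6889
Step 3: F = 181 * 8.854e-6 * 38 * 6889 / 2
F = 209.763 uN


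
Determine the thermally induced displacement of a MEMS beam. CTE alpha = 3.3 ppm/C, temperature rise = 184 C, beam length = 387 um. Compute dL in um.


Step 1: Convert CTE: alpha = 3.3 ppm/C = 3.3e-6 /C
Step 2: dL = 3.3e-6 * 184 * 387
dL = 0.235 um


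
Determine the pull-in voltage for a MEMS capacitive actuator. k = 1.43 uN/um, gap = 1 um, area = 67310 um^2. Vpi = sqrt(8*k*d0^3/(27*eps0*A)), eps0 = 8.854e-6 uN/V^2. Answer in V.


Step 1: Compute numerator: 8 * k * d0^3 = 8 * 1.43 * 1^3 = 11.44
Step 2: Compute denominator: 27 * eps0 * A = 27 * 8.854e-6 * 67310 = 16.090994
Step 3: Vpi = sqrt(11.44 / 16.090994)
Vpi = 0.84 V


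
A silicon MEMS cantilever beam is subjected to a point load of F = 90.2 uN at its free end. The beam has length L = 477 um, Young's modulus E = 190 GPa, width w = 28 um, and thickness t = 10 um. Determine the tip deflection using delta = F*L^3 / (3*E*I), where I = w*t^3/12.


Step 1: Calculate the second moment of area.
I = w * t^3 / 12 = 28 * 10^3 / 12 = 2333.3333 um^4
Step 2: Convert E to consistent units (1 GPa = 1000 uN/um^2).
E = 190 GPa = 190000 uN/um^2
Step 3: Calculate tip deflection.
delta = F * L^3 / (3 * E * I)
delta = 90.2 * 477^3 / (3 * 190000 * 2333.3333)
delta = 7.3605 um


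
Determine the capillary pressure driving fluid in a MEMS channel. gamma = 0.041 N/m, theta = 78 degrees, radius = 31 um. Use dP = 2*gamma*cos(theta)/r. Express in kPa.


Step 1: cos(78 deg) = 0.2079
Step 2: Convert r to m: r = 31e-6 m
Step 3: dP = 2 * 0.041 * 0.2079 / 31e-6 = 549.9 Pa
Step 4: Convert Pa to kPa (divide by 1000).
dP = 0.55 kPa


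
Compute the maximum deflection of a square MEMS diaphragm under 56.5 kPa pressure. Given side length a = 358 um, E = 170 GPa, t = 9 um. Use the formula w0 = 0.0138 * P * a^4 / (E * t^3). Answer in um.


Step 1: Convert pressure to compatible units (E is in GPa, so P in GPa).
P = 56.5 kPa = 56.5e-6 GPa
Step 2: Compute numerator: 0.0138 * P * a^4.
a^4 = 358^4 = 16426010896
numerator = 0.0138 * 56.5e-6 * 16426010896 = 1.28074e+04
Step 3: Compute denominator: E * t^3 = 170 * 9^3 = 123930
Step 4: w0 = numerator / denominator = 1.28074e+04 / 123930 = 0.1033 um


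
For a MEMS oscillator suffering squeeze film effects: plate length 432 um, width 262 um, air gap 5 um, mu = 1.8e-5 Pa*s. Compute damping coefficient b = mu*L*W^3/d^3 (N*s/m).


Step 1: Convert to SI.
L = 432e-6 m, W = 262e-6 m, d = 5e-6 m
Step 2: W^3 = (262e-6)^3 = 1.80e-11 m^3
Step 3: d^3 = (5e-6)^3 = 1.25e-16 m^3
Step 4: b = 1.8e-5 * 432e-6 * 1.80e-11 / 1.25e-16
b = 1.12e-03 N*s/m


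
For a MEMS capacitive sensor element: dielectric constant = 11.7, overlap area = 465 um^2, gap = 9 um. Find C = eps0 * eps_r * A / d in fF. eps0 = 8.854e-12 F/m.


Step 1: Convert area to m^2: A = 465e-12 m^2
Step 2: Convert gap to m: d = 9e-6 m
Step 3: C = eps0 * eps_r * A / d
C = 8.854e-12 * 11.7 * 465e-12 / 9e-6
Step 4: Convert to fF (multiply by 1e15).
C = 5.35 fF


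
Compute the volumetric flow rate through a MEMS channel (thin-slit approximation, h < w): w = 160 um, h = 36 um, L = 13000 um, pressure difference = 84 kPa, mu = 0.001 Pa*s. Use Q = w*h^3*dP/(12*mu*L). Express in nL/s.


Step 1: Convert all dimensions to SI (meters).
w = 160e-6 m, h = 36e-6 m, L = 13000e-6 m, dP = 84e3 Pa
Step 2: Q = w * h^3 * dP / (12 * mu * L)
Q = 160e-6 * (36e-6)^3 * 84e3 / (12 * 0.001 * 13000e-6) = 4.01959385e-09 m^3/s
Step 3: Convert Q from m^3/s to nL/s (1 m^3 = 1e12 nL, so multiply by 1e12).
Q = 4019.594 nL/s


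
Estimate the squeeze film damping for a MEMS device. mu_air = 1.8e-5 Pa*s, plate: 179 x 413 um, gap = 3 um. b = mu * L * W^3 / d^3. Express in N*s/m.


Step 1: Convert to SI.
L = 179e-6 m, W = 413e-6 m, d = 3e-6 m
Step 2: W^3 = (413e-6)^3 = 7.04e-11 m^3
Step 3: d^3 = (3e-6)^3 = 2.70e-17 m^3
Step 4: b = 1.8e-5 * 179e-6 * 7.04e-11 / 2.70e-17
b = 8.41e-03 N*s/m


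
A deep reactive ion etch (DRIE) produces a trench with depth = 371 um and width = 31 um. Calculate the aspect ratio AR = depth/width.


Step 1: AR = depth / width
Step 2: AR = 371 / 31
AR = 12.0


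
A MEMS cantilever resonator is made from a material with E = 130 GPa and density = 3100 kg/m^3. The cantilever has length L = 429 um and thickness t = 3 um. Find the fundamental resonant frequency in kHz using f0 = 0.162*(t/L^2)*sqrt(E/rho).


Step 1: Convert units to SI.
t_SI = 3e-6 m, L_SI = 429e-6 m
Step 2: Calculate sqrt(E/rho).
sqrt(130e9 / 3100) = 6475.76 m/s
Step 3: Compute f0.
f0 = 0.162 * 3e-6 / (429e-6)^2 * 6475.76 = 17100.6 Hz = 17.1 kHz


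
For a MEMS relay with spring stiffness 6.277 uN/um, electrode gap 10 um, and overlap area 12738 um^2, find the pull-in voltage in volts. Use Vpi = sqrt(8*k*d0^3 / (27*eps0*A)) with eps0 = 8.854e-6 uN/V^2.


Step 1: Compute numerator: 8 * k * d0^3 = 8 * 6.277 * 10^3 = 50216.0
Step 2: Compute denominator: 27 * eps0 * A = 27 * 8.854e-6 * 12738 = 3.045121
Step 3: Vpi = sqrt(50216.0 / 3.045121)
Vpi = 128.42 V


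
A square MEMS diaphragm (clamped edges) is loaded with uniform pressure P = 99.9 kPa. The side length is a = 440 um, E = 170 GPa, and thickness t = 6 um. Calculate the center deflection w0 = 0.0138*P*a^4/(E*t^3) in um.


Step 1: Convert pressure to compatible units (E is in GPa, so P in GPa).
P = 99.9 kPa = 99.9e-6 GPa
Step 2: Compute numerator: 0.0138 * P * a^4.
a^4 = 440^4 = 37480960000
numerator = 0.0138 * 99.9e-6 * 37480960000 = 5.1672e+04
Step 3: Compute denominator: E * t^3 = 170 * 6^3 = 36720
Step 4: w0 = numerator / denominator = 5.1672e+04 / 36720 = 1.4072 um


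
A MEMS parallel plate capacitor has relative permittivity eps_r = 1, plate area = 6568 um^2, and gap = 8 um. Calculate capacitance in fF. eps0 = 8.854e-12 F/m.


Step 1: Convert area to m^2: A = 6568e-12 m^2
Step 2: Convert gap to m: d = 8e-6 m
Step 3: C = eps0 * eps_r * A / d
C = 8.854e-12 * 1 * 6568e-12 / 8e-6
Step 4: Convert to fF (multiply by 1e15).
C = 7.27 fF


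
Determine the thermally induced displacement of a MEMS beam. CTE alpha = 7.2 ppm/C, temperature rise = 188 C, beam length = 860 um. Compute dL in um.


Step 1: Convert CTE: alpha = 7.2 ppm/C = 7.2e-6 /C
Step 2: dL = 7.2e-6 * 188 * 860
dL = 1.1641 um


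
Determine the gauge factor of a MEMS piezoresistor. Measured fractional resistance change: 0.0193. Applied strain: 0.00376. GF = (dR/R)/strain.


Step 1: Identify values.
dR/R = 0.0193, strain = 0.00376
Step 2: GF = (dR/R) / strain = 0.0193 / 0.00376
GF = 5.1


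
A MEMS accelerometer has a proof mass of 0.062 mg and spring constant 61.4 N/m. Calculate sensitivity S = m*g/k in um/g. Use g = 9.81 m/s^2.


Step 1: Convert mass: m = 0.062 mg = 6.20e-08 kg
Step 2: S = m * g / k = 6.20e-08 * 9.81 / 61.4
Step 3: S = 9.91e-09 m/g
Step 4: Convert to um/g: S = 0.01 um/g


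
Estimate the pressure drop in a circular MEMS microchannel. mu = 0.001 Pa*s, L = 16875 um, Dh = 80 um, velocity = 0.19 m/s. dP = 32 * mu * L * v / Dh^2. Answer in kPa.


Step 1: Convert to SI: L = 16875e-6 m, Dh = 80e-6 m
Step 2: dP = 32 * 0.001 * 16875e-6 * 0.19 / (80e-6)^2
Step 3: dP = 16031.25 Pa
Step 4: Convert to kPa: dP = 16.03 kPa


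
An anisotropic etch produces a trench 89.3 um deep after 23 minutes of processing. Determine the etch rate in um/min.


Step 1: Etch rate = depth / time
Step 2: rate = 89.3 / 23
rate = 3.883 um/min


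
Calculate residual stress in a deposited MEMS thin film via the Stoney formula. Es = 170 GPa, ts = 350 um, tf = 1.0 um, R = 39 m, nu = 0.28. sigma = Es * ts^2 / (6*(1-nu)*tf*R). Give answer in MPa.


Step 1: Compute numerator: Es * ts^2 = 170 * 350^2 = 20825000 (GPa*um^2)
Step 2: Compute denominator (R in um): 6*(1-nu)*tf*R = 6*0.72*1.0*39e6 = 168480000.0 (um^2)
Step 3: sigma (GPa) = 20825000 / 168480000.0 = 1.23605e-01 GPa
Step 4: Convert to MPa (x1000): sigma = 123.6 MPa


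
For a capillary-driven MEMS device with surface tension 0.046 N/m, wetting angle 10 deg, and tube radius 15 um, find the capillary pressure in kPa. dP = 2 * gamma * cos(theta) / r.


Step 1: cos(10 deg) = 0.9848
Step 2: Convert r to m: r = 15e-6 m
Step 3: dP = 2 * 0.046 * 0.9848 / 15e-6 = 6040.1 Pa
Step 4: Convert Pa to kPa (divide by 1000).
dP = 6.04 kPa


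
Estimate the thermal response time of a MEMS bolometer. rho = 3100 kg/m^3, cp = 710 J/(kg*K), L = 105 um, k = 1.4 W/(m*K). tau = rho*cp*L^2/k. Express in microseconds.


Step 1: Convert L to m: L = 105e-6 m
Step 2: L^2 = (105e-6)^2 = 1.1025e-08 m^2
Step 3: tau = 3100 * 710 * 1.1025e-08 / 1.4 = 1.7332875e-02 s
Step 4: Convert to microseconds (multiply by 1e6).
tau = 17332.875 us


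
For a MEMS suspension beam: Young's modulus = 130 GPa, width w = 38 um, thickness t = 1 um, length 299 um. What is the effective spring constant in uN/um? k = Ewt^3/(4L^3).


Step 1: Convert E to consistent units (1 GPa = 1000 uN/um^2).
E = 130 GPa = 130000 uN/um^2
Step 2: Compute t^3 = 1^3 = 1
Step 3: Compute L^3 = 299^3 = 26730899
Step 4: k = 130000 * 38 * 1 / (4 * 26730899)
k = 0.0462 uN/um


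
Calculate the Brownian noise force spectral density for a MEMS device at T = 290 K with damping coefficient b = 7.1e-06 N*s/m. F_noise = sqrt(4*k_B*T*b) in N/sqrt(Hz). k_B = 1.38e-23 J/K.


Step 1: Compute 4 * k_B * T * b
= 4 * 1.38e-23 * 290 * 7.1e-06
= 1.1366e-25 N^2/Hz
Step 2: F_noise = sqrt(1.1366e-25)
F_noise = 3.37e-13 N/sqrt(Hz)


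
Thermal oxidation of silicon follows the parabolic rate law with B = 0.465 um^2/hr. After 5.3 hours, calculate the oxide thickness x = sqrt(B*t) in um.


Step 1: Compute B*t = 0.465 * 5.3 = 2.4645
Step 2: x = sqrt(2.4645)
x = 1.57 um


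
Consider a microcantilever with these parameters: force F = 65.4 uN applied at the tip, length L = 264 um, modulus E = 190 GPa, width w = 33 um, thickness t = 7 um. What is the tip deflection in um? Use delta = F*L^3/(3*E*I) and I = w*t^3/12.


Step 1: Calculate the second moment of area.
I = w * t^3 / 12 = 33 * 7^3 / 12 = 943.25 um^4
Step 2: Convert E to consistent units (1 GPa = 1000 uN/um^2).
E = 190 GPa = 190000 uN/um^2
Step 3: Calculate tip deflection.
delta = F * L^3 / (3 * E * I)
delta = 65.4 * 264^3 / (3 * 190000 * 943.25)
delta = 2.2381 um


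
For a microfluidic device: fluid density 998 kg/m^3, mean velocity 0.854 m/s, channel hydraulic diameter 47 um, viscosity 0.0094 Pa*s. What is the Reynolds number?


Step 1: Convert Dh to meters: Dh = 47e-6 m
Step 2: Re = rho * v * Dh / mu
Re = 998 * 0.854 * 47e-6 / 0.0094
Re = 4.261


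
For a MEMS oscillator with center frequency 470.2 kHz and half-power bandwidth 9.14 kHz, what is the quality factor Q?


Step 1: Q = f0 / bandwidth
Step 2: Q = 470.2 / 9.14
Q = 51.4


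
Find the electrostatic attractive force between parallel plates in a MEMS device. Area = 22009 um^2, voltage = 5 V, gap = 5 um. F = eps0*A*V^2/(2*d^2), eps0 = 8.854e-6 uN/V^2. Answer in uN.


Step 1: Identify parameters.
eps0 = 8.854e-6 uN/V^2, A = 22009 um^2, V = 5 V, d = 5 um
Step 2: Compute V^2 = 5^2 = 25
Step 3: Compute d^2 = 5^2 = 25
Step 4: F = 0.5 * 8.854e-6 * 22009 * 25 / 25
F = 0.097 uN


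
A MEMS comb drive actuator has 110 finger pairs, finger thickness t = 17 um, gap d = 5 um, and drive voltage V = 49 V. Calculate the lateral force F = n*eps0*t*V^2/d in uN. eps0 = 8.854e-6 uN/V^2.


Step 1: Parameters: n=110, eps0=8.854e-6 uN/V^2, t=17 um, V=49 V, d=5 um
Step 2: V^2 = 2401
Step 3: F = 110 * 8.854e-6 * 17 * 2401 / 5
F = 7.951 uN


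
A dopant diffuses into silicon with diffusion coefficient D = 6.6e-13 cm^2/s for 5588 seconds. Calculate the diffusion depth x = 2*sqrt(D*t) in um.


Step 1: Compute D*t = 6.6e-13 * 5588 = 3.68808e-09 cm^2
Step 2: sqrt(D*t) = 6.07296e-05 cm
Step 3: x = 2 * 6.07296e-05 cm = 1.214592e-04 cm
Step 4: Convert to um (1 cm = 1e4 um): x = 1.215 um


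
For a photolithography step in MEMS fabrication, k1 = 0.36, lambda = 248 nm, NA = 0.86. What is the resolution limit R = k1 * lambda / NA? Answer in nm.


Step 1: Identify values: k1 = 0.36, lambda = 248 nm, NA = 0.86
Step 2: R = k1 * lambda / NA
R = 0.36 * 248 / 0.86
R = 103.8 nm


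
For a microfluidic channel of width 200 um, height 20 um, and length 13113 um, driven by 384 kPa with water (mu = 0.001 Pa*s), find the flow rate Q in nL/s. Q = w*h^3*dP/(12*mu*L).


Step 1: Convert all dimensions to SI (meters).
w = 200e-6 m, h = 20e-6 m, L = 13113e-6 m, dP = 384e3 Pa
Step 2: Q = w * h^3 * dP / (12 * mu * L)
Q = 200e-6 * (20e-6)^3 * 384e3 / (12 * 0.001 * 13113e-6) = 3.90452223e-09 m^3/s
Step 3: Convert Q from m^3/s to nL/s (1 m^3 = 1e12 nL, so multiply by 1e12).
Q = 3904.522 nL/s


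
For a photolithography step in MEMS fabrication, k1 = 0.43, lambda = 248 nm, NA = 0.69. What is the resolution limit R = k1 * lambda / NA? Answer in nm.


Step 1: Identify values: k1 = 0.43, lambda = 248 nm, NA = 0.69
Step 2: R = k1 * lambda / NA
R = 0.43 * 248 / 0.69
R = 154.6 nm


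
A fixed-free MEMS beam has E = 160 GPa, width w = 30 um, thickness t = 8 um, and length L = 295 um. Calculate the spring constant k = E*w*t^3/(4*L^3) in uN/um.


Step 1: Convert E to consistent units (1 GPa = 1000 uN/um^2).
E = 160 GPa = 160000 uN/um^2
Step 2: Compute t^3 = 8^3 = 512
Step 3: Compute L^3 = 295^3 = 25672375
Step 4: k = 160000 * 30 * 512 / (4 * 25672375)
k = 23.9323 uN/um


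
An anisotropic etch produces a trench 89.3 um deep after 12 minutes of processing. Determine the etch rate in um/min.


Step 1: Etch rate = depth / time
Step 2: rate = 89.3 / 12
rate = 7.442 um/min


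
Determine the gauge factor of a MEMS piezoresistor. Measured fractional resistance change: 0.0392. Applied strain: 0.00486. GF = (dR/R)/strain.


Step 1: Identify values.
dR/R = 0.0392, strain = 0.00486
Step 2: GF = (dR/R) / strain = 0.0392 / 0.00486
GF = 8.1


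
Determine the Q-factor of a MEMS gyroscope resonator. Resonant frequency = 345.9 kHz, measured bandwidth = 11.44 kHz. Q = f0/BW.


Step 1: Q = f0 / bandwidth
Step 2: Q = 345.9 / 11.44
Q = 30.2


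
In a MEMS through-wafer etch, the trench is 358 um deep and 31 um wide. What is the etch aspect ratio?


Step 1: AR = depth / width
Step 2: AR = 358 / 31
AR = 11.5


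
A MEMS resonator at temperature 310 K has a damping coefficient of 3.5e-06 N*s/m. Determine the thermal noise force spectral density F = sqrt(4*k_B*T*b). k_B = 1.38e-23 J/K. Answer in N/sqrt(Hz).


Step 1: Compute 4 * k_B * T * b
= 4 * 1.38e-23 * 310 * 3.5e-06
= 5.9892e-26 N^2/Hz
Step 2: F_noise = sqrt(5.9892e-26)
F_noise = 2.45e-13 N/sqrt(Hz)


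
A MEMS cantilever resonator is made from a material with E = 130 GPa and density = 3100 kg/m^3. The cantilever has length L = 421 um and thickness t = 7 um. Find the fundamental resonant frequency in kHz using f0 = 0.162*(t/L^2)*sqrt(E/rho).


Step 1: Convert units to SI.
t_SI = 7e-6 m, L_SI = 421e-6 m
Step 2: Calculate sqrt(E/rho).
sqrt(130e9 / 3100) = 6475.76 m/s
Step 3: Compute f0.
f0 = 0.162 * 7e-6 / (421e-6)^2 * 6475.76 = 41432.4 Hz = 41.43 kHz


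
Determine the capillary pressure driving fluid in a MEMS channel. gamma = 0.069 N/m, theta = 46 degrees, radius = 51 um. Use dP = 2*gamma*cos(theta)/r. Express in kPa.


Step 1: cos(46 deg) = 0.6947
Step 2: Convert r to m: r = 51e-6 m
Step 3: dP = 2 * 0.069 * 0.6947 / 51e-6 = 1879.8 Pa
Step 4: Convert Pa to kPa (divide by 1000).
dP = 1.88 kPa


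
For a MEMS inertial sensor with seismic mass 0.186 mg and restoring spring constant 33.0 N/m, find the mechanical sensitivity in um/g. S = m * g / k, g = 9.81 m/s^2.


Step 1: Convert mass: m = 0.186 mg = 1.86e-07 kg
Step 2: S = m * g / k = 1.86e-07 * 9.81 / 33.0
Step 3: S = 5.53e-08 m/g
Step 4: Convert to um/g: S = 0.055 um/g


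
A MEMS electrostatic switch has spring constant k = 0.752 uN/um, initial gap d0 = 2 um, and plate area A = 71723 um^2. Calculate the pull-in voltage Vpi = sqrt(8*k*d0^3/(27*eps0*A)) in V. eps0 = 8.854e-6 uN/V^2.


Step 1: Compute numerator: 8 * k * d0^3 = 8 * 0.752 * 2^3 = 48.128
Step 2: Compute denominator: 27 * eps0 * A = 27 * 8.854e-6 * 71723 = 17.145957
Step 3: Vpi = sqrt(48.128 / 17.145957)
Vpi = 1.68 V


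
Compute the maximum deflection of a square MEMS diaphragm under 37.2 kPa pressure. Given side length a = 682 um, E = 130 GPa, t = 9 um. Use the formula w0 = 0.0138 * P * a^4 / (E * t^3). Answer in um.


Step 1: Convert pressure to compatible units (E is in GPa, so P in GPa).
P = 37.2 kPa = 37.2e-6 GPa
Step 2: Compute numerator: 0.0138 * P * a^4.
a^4 = 682^4 = 216340335376
numerator = 0.0138 * 37.2e-6 * 216340335376 = 1.110605e+05
Step 3: Compute denominator: E * t^3 = 130 * 9^3 = 94770
Step 4: w0 = numerator / denominator = 1.110605e+05 / 94770 = 1.1719 um


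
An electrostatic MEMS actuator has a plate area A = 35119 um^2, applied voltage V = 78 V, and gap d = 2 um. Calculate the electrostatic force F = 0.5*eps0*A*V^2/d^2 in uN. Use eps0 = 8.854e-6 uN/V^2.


Step 1: Identify parameters.
eps0 = 8.854e-6 uN/V^2, A = 35119 um^2, V = 78 V, d = 2 um
Step 2: Compute V^2 = 78^2 = 6084
Step 3: Compute d^2 = 2^2 = 4
Step 4: F = 0.5 * 8.854e-6 * 35119 * 6084 / 4
F = 236.473 uN


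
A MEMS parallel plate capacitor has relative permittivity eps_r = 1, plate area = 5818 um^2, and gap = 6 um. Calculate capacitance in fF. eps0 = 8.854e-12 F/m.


Step 1: Convert area to m^2: A = 5818e-12 m^2
Step 2: Convert gap to m: d = 6e-6 m
Step 3: C = eps0 * eps_r * A / d
C = 8.854e-12 * 1 * 5818e-12 / 6e-6
Step 4: Convert to fF (multiply by 1e15).
C = 8.59 fF


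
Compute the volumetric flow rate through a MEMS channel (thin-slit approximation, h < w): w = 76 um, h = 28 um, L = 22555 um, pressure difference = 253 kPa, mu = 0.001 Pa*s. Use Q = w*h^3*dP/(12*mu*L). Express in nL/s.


Step 1: Convert all dimensions to SI (meters).
w = 76e-6 m, h = 28e-6 m, L = 22555e-6 m, dP = 253e3 Pa
Step 2: Q = w * h^3 * dP / (12 * mu * L)
Q = 76e-6 * (28e-6)^3 * 253e3 / (12 * 0.001 * 22555e-6) = 1.55949551e-09 m^3/s
Step 3: Convert Q from m^3/s to nL/s (1 m^3 = 1e12 nL, so multiply by 1e12).
Q = 1559.496 nL/s


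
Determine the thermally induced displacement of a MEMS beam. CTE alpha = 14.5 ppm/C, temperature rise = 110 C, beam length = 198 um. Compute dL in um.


Step 1: Convert CTE: alpha = 14.5 ppm/C = 14.5e-6 /C
Step 2: dL = 14.5e-6 * 110 * 198
dL = 0.3158 um


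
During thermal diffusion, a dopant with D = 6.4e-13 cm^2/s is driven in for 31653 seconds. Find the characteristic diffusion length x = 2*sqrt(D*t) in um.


Step 1: Compute D*t = 6.4e-13 * 31653 = 2.025792e-08 cm^2
Step 2: sqrt(D*t) = 1.4233e-04 cm
Step 3: x = 2 * 1.4233e-04 cm = 2.8466e-04 cm
Step 4: Convert to um (1 cm = 1e4 um): x = 2.847 um


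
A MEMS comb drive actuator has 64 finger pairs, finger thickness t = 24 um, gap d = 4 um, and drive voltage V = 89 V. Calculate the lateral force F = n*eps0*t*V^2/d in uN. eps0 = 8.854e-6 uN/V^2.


Step 1: Parameters: n=64, eps0=8.854e-6 uN/V^2, t=24 um, V=89 V, d=4 um
Step 2: V^2 = 7921
Step 3: F = 64 * 8.854e-6 * 24 * 7921 / 4
F = 26.931 uN


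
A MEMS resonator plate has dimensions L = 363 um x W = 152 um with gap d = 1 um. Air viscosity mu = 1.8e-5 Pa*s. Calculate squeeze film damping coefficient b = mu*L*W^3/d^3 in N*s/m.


Step 1: Convert to SI.
L = 363e-6 m, W = 152e-6 m, d = 1e-6 m
Step 2: W^3 = (152e-6)^3 = 3.51e-12 m^3
Step 3: d^3 = (1e-6)^3 = 1.00e-18 m^3
Step 4: b = 1.8e-5 * 363e-6 * 3.51e-12 / 1.00e-18
b = 2.29e-02 N*s/m


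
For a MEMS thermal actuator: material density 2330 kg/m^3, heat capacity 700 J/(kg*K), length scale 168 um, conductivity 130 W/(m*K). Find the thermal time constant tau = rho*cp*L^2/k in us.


Step 1: Convert L to m: L = 168e-6 m
Step 2: L^2 = (168e-6)^2 = 2.8224e-08 m^2
Step 3: tau = 2330 * 700 * 2.8224e-08 / 130 = 3.5410265e-04 s
Step 4: Convert to microseconds (multiply by 1e6).
tau = 354.103 us


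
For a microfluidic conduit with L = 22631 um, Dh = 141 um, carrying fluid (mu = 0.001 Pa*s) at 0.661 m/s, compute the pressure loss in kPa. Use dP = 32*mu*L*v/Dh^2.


Step 1: Convert to SI: L = 22631e-6 m, Dh = 141e-6 m
Step 2: dP = 32 * 0.001 * 22631e-6 * 0.661 / (141e-6)^2
Step 3: dP = 24077.81 Pa
Step 4: Convert to kPa: dP = 24.08 kPa


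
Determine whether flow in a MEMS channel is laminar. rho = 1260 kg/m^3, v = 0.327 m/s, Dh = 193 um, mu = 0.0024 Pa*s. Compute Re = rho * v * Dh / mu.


Step 1: Convert Dh to meters: Dh = 193e-6 m
Step 2: Re = rho * v * Dh / mu
Re = 1260 * 0.327 * 193e-6 / 0.0024
Re = 33.133
Since Re = 33.133 is below ~2300, the flow is laminar.


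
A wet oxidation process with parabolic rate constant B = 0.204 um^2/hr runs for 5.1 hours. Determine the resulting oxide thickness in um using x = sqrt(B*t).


Step 1: Compute B*t = 0.204 * 5.1 = 1.0404
Step 2: x = sqrt(1.0404)
x = 1.02 um


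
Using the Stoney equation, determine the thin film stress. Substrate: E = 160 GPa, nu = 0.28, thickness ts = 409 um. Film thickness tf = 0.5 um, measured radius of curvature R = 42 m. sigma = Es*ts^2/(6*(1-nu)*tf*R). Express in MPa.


Step 1: Compute numerator: Es * ts^2 = 160 * 409^2 = 26764960 (GPa*um^2)
Step 2: Compute denominator (R in um): 6*(1-nu)*tf*R = 6*0.72*0.5*42e6 = 90720000.0 (um^2)
Step 3: sigma (GPa) = 26764960 / 90720000.0 = 2.95028e-01 GPa
Step 4: Convert to MPa (x1000): sigma = 295.0 MPa


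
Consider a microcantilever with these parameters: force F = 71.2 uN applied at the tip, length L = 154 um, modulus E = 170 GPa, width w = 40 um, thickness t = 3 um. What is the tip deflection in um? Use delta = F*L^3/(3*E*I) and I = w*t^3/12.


Step 1: Calculate the second moment of area.
I = w * t^3 / 12 = 40 * 3^3 / 12 = 90.0 um^4
Step 2: Convert E to consistent units (1 GPa = 1000 uN/um^2).
E = 170 GPa = 170000 uN/um^2
Step 3: Calculate tip deflection.
delta = F * L^3 / (3 * E * I)
delta = 71.2 * 154^3 / (3 * 170000 * 90.0)
delta = 5.6654 um


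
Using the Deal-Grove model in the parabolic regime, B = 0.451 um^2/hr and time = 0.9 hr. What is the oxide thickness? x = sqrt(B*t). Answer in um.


Step 1: Compute B*t = 0.451 * 0.9 = 0.4059
Step 2: x = sqrt(0.4059)
x = 0.637 um


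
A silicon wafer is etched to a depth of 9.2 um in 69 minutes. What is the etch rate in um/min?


Step 1: Etch rate = depth / time
Step 2: rate = 9.2 / 69
rate = 0.133 um/min


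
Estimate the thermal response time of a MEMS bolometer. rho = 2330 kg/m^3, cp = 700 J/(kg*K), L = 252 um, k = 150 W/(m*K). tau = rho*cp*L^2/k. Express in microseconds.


Step 1: Convert L to m: L = 252e-6 m
Step 2: L^2 = (252e-6)^2 = 6.3504e-08 m^2
Step 3: tau = 2330 * 700 * 6.3504e-08 / 150 = 6.905e-04 s
Step 4: Convert to microseconds (multiply by 1e6).
tau = 690.5 us


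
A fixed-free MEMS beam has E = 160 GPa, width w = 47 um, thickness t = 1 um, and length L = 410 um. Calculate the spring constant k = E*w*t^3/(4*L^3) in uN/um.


Step 1: Convert E to consistent units (1 GPa = 1000 uN/um^2).
E = 160 GPa = 160000 uN/um^2
Step 2: Compute t^3 = 1^3 = 1
Step 3: Compute L^3 = 410^3 = 68921000
Step 4: k = 160000 * 47 * 1 / (4 * 68921000)
k = 0.0273 uN/um


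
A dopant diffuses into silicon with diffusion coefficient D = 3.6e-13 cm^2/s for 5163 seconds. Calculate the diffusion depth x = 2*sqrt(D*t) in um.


Step 1: Compute D*t = 3.6e-13 * 5163 = 1.85868e-09 cm^2
Step 2: sqrt(D*t) = 4.3112e-05 cm
Step 3: x = 2 * 4.3112e-05 cm = 8.6224e-05 cm
Step 4: Convert to um (1 cm = 1e4 um): x = 0.862 um


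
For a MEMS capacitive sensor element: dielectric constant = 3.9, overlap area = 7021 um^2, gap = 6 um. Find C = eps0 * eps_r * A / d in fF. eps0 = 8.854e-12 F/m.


Step 1: Convert area to m^2: A = 7021e-12 m^2
Step 2: Convert gap to m: d = 6e-6 m
Step 3: C = eps0 * eps_r * A / d
C = 8.854e-12 * 3.9 * 7021e-12 / 6e-6
Step 4: Convert to fF (multiply by 1e15).
C = 40.41 fF


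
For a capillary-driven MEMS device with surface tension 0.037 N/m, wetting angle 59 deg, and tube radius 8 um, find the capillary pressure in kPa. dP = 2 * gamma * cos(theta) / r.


Step 1: cos(59 deg) = 0.515
Step 2: Convert r to m: r = 8e-6 m
Step 3: dP = 2 * 0.037 * 0.515 / 8e-6 = 4763.8 Pa
Step 4: Convert Pa to kPa (divide by 1000).
dP = 4.76 kPa


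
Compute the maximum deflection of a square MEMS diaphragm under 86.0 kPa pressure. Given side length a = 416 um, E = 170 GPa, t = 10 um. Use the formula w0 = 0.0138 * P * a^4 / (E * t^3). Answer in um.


Step 1: Convert pressure to compatible units (E is in GPa, so P in GPa).
P = 86.0 kPa = 86.0e-6 GPa
Step 2: Compute numerator: 0.0138 * P * a^4.
a^4 = 416^4 = 29948379136
numerator = 0.0138 * 86.0e-6 * 29948379136 = 3.55427e+04
Step 3: Compute denominator: E * t^3 = 170 * 10^3 = 170000
Step 4: w0 = numerator / denominator = 3.55427e+04 / 170000 = 0.2091 um


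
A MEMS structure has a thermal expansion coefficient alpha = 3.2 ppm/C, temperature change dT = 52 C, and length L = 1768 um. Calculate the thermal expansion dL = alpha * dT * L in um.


Step 1: Convert CTE: alpha = 3.2 ppm/C = 3.2e-6 /C
Step 2: dL = 3.2e-6 * 52 * 1768
dL = 0.2942 um


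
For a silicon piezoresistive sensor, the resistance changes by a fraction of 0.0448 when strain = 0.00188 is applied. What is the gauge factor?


Step 1: Identify values.
dR/R = 0.0448, strain = 0.00188
Step 2: GF = (dR/R) / strain = 0.0448 / 0.00188
GF = 23.8


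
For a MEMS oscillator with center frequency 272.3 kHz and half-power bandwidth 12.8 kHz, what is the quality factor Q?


Step 1: Q = f0 / bandwidth
Step 2: Q = 272.3 / 12.8
Q = 21.3


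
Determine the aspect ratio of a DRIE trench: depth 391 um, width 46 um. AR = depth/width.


Step 1: AR = depth / width
Step 2: AR = 391 / 46
AR = 8.5


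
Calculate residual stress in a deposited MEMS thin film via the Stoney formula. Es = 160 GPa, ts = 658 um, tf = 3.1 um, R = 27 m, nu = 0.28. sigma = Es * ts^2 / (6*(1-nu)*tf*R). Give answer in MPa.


Step 1: Compute numerator: Es * ts^2 = 160 * 658^2 = 69274240 (GPa*um^2)
Step 2: Compute denominator (R in um): 6*(1-nu)*tf*R = 6*0.72*3.1*27e6 = 361584000.0 (um^2)
Step 3: sigma (GPa) = 69274240 / 361584000.0 = 1.91585e-01 GPa
Step 4: Convert to MPa (x1000): sigma = 191.6 MPa


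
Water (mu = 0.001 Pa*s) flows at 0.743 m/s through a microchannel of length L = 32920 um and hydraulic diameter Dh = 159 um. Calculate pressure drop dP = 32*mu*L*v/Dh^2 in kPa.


Step 1: Convert to SI: L = 32920e-6 m, Dh = 159e-6 m
Step 2: dP = 32 * 0.001 * 32920e-6 * 0.743 / (159e-6)^2
Step 3: dP = 30960.24 Pa
Step 4: Convert to kPa: dP = 30.96 kPa


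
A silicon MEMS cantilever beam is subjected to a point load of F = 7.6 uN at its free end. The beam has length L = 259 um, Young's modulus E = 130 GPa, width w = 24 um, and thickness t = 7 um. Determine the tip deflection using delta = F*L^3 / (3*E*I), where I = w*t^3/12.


Step 1: Calculate the second moment of area.
I = w * t^3 / 12 = 24 * 7^3 / 12 = 686.0 um^4
Step 2: Convert E to consistent units (1 GPa = 1000 uN/um^2).
E = 130 GPa = 130000 uN/um^2
Step 3: Calculate tip deflection.
delta = F * L^3 / (3 * E * I)
delta = 7.6 * 259^3 / (3 * 130000 * 686.0)
delta = 0.4935 um


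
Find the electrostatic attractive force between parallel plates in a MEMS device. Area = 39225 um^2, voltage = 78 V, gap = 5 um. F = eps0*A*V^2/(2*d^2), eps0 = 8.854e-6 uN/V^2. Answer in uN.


Step 1: Identify parameters.
eps0 = 8.854e-6 uN/V^2, A = 39225 um^2, V = 78 V, d = 5 um
Step 2: Compute V^2 = 78^2 = 6084
Step 3: Compute d^2 = 5^2 = 25
Step 4: F = 0.5 * 8.854e-6 * 39225 * 6084 / 25
F = 42.259 uN


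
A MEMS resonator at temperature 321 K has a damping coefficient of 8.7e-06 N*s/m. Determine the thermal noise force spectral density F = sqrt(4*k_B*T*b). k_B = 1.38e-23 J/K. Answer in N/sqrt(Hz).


Step 1: Compute 4 * k_B * T * b
= 4 * 1.38e-23 * 321 * 8.7e-06
= 1.5416e-25 N^2/Hz
Step 2: F_noise = sqrt(1.5416e-25)
F_noise = 3.93e-13 N/sqrt(Hz)


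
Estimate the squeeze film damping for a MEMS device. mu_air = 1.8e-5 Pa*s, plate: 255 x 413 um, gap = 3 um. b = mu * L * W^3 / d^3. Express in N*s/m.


Step 1: Convert to SI.
L = 255e-6 m, W = 413e-6 m, d = 3e-6 m
Step 2: W^3 = (413e-6)^3 = 7.04e-11 m^3
Step 3: d^3 = (3e-6)^3 = 2.70e-17 m^3
Step 4: b = 1.8e-5 * 255e-6 * 7.04e-11 / 2.70e-17
b = 1.20e-02 N*s/m


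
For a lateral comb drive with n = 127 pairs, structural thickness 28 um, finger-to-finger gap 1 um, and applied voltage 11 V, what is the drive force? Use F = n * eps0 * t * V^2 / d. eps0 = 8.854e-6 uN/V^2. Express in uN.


Step 1: Parameters: n=127, eps0=8.854e-6 uN/V^2, t=28 um, V=11 V, d=1 um
Step 2: V^2 = 121
Step 3: F = 127 * 8.854e-6 * 28 * 121 / 1
F = 3.81 uN


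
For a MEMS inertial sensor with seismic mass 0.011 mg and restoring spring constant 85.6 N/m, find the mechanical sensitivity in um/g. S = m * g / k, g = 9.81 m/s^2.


Step 1: Convert mass: m = 0.011 mg = 1.10e-08 kg
Step 2: S = m * g / k = 1.10e-08 * 9.81 / 85.6
Step 3: S = 1.26e-09 m/g
Step 4: Convert to um/g: S = 0.001 um/g


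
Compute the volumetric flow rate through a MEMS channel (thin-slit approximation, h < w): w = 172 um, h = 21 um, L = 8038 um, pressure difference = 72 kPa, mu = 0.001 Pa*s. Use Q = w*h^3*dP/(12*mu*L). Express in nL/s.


Step 1: Convert all dimensions to SI (meters).
w = 172e-6 m, h = 21e-6 m, L = 8038e-6 m, dP = 72e3 Pa
Step 2: Q = w * h^3 * dP / (12 * mu * L)
Q = 172e-6 * (21e-6)^3 * 72e3 / (12 * 0.001 * 8038e-6) = 1.18902115e-09 m^3/s
Step 3: Convert Q from m^3/s to nL/s (1 m^3 = 1e12 nL, so multiply by 1e12).
Q = 1189.021 nL/s


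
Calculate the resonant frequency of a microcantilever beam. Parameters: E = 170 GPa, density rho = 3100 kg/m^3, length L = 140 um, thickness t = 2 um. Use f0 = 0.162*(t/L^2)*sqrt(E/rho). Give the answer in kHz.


Step 1: Convert units to SI.
t_SI = 2e-6 m, L_SI = 140e-6 m
Step 2: Calculate sqrt(E/rho).
sqrt(170e9 / 3100) = 7405.32 m/s
Step 3: Compute f0.
f0 = 0.162 * 2e-6 / (140e-6)^2 * 7405.32 = 122414.5 Hz = 122.41 kHz


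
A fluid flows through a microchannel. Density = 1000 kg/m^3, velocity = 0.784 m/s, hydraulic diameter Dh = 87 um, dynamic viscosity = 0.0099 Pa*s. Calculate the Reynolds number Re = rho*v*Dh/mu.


Step 1: Convert Dh to meters: Dh = 87e-6 m
Step 2: Re = rho * v * Dh / mu
Re = 1000 * 0.784 * 87e-6 / 0.0099
Re = 6.89


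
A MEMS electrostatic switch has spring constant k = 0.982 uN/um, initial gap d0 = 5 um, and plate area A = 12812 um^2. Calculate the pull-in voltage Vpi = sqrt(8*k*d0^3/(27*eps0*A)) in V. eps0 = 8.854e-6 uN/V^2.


Step 1: Compute numerator: 8 * k * d0^3 = 8 * 0.982 * 5^3 = 982.0
Step 2: Compute denominator: 27 * eps0 * A = 27 * 8.854e-6 * 12812 = 3.062811
Step 3: Vpi = sqrt(982.0 / 3.062811)
Vpi = 17.91 V


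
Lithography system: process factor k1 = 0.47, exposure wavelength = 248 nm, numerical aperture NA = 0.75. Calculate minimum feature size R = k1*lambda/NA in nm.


Step 1: Identify values: k1 = 0.47, lambda = 248 nm, NA = 0.75
Step 2: R = k1 * lambda / NA
R = 0.47 * 248 / 0.75
R = 155.4 nm


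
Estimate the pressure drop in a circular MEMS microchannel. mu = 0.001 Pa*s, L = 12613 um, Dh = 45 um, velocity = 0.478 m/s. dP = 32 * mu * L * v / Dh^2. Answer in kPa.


Step 1: Convert to SI: L = 12613e-6 m, Dh = 45e-6 m
Step 2: dP = 32 * 0.001 * 12613e-6 * 0.478 / (45e-6)^2
Step 3: dP = 95273.31 Pa
Step 4: Convert to kPa: dP = 95.27 kPa


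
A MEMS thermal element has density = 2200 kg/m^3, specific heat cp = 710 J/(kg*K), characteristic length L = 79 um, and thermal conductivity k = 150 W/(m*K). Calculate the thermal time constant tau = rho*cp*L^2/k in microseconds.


Step 1: Convert L to m: L = 79e-6 m
Step 2: L^2 = (79e-6)^2 = 6.241e-09 m^2
Step 3: tau = 2200 * 710 * 6.241e-09 / 150 = 6.49896e-05 s
Step 4: Convert to microseconds (multiply by 1e6).
tau = 64.99 us


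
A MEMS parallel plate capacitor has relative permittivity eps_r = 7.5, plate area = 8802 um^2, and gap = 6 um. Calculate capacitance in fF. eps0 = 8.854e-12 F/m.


Step 1: Convert area to m^2: A = 8802e-12 m^2
Step 2: Convert gap to m: d = 6e-6 m
Step 3: C = eps0 * eps_r * A / d
C = 8.854e-12 * 7.5 * 8802e-12 / 6e-6
Step 4: Convert to fF (multiply by 1e15).
C = 97.42 fF


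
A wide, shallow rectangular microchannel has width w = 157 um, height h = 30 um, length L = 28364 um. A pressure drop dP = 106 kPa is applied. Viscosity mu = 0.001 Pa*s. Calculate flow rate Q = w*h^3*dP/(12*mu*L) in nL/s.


Step 1: Convert all dimensions to SI (meters).
w = 157e-6 m, h = 30e-6 m, L = 28364e-6 m, dP = 106e3 Pa
Step 2: Q = w * h^3 * dP / (12 * mu * L)
Q = 157e-6 * (30e-6)^3 * 106e3 / (12 * 0.001 * 28364e-6) = 1.32014173e-09 m^3/s
Step 3: Convert Q from m^3/s to nL/s (1 m^3 = 1e12 nL, so multiply by 1e12).
Q = 1320.142 nL/s


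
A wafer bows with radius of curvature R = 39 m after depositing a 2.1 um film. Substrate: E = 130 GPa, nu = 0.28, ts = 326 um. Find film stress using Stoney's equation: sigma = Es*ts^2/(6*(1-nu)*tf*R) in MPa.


Step 1: Compute numerator: Es * ts^2 = 130 * 326^2 = 13815880 (GPa*um^2)
Step 2: Compute denominator (R in um): 6*(1-nu)*tf*R = 6*0.72*2.1*39e6 = 353808000.0 (um^2)
Step 3: sigma (GPa) = 13815880 / 353808000.0 = 3.9049e-02 GPa
Step 4: Convert to MPa (x1000): sigma = 39.0 MPa


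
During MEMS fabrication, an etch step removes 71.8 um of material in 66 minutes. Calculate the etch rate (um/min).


Step 1: Etch rate = depth / time
Step 2: rate = 71.8 / 66
rate = 1.088 um/min


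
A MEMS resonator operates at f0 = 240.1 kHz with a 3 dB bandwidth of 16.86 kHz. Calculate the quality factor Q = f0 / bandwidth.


Step 1: Q = f0 / bandwidth
Step 2: Q = 240.1 / 16.86
Q = 14.2


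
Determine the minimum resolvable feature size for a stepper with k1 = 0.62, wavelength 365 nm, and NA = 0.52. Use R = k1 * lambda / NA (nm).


Step 1: Identify values: k1 = 0.62, lambda = 365 nm, NA = 0.52
Step 2: R = k1 * lambda / NA
R = 0.62 * 365 / 0.52
R = 435.2 nm


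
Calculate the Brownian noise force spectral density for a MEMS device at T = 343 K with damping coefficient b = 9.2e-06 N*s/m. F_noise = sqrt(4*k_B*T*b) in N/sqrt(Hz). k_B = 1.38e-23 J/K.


Step 1: Compute 4 * k_B * T * b
= 4 * 1.38e-23 * 343 * 9.2e-06
= 1.7419e-25 N^2/Hz
Step 2: F_noise = sqrt(1.7419e-25)
F_noise = 4.17e-13 N/sqrt(Hz)
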